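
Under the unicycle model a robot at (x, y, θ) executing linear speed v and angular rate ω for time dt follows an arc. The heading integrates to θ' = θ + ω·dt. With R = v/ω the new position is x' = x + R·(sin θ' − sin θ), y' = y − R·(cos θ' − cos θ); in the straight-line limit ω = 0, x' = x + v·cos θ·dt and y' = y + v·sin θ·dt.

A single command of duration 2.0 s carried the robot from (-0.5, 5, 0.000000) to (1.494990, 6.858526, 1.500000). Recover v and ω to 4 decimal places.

v = 1.5000, ω = 0.7500

Δθ = 1.500000 − 0.000000 = 1.500000
ω = Δθ/dt = 1.500000/2.0 = 0.7500
R = Δx/(sin θ' − sin θ) = 2.0000
v = R·ω = 2.0000·0.7500 = 1.5000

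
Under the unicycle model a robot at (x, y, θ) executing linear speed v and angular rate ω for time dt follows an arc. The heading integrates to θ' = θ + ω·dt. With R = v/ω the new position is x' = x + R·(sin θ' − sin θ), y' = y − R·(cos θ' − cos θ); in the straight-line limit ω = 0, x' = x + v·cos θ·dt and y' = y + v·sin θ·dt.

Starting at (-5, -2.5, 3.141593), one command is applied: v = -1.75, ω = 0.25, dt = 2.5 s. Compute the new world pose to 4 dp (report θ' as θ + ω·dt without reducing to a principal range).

(-0.9043, -1.1767, 3.7666)

θ' = 3.1416 + 0.25·2.5 = 3.7666
R = v/ω = -1.75/0.25 = -7.0000
x' = -5 + -7.0000·(sin 3.7666 − sin 3.1416) = -0.9043
y' = -2.5 − -7.0000·(cos 3.7666 − cos 3.1416) = -1.1767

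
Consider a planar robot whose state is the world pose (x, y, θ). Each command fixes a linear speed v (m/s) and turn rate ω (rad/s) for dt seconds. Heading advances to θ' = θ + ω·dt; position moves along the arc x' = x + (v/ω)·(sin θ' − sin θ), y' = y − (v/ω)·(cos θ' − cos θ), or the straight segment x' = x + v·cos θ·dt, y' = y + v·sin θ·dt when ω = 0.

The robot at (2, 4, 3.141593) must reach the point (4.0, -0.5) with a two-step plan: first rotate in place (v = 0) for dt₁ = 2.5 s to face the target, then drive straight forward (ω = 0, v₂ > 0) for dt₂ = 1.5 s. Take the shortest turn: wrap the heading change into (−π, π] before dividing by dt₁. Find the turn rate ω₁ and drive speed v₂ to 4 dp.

heading to target = atan2(-0.5−4, 4−2) = -1.1526
Δθ = wrap(-1.1526 − 3.1416) = 1.9890; ω₁ = Δθ/dt₁ = 0.7956
distance = √((4−2)² + (-0.5−4)²) = 4.9244; v₂ = distance/dt₂ = 3.2830

ω₁ = 0.7956, v₂ = 3.2830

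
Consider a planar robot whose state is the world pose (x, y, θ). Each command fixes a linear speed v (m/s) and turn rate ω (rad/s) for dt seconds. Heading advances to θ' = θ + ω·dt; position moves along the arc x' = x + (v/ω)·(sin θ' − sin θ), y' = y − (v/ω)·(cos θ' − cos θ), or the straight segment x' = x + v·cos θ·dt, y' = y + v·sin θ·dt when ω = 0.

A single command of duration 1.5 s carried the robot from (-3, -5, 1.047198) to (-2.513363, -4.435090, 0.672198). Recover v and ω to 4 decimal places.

v = 0.5000, ω = -0.2500

Δθ = 0.672198 − 1.047198 = -0.375000
ω = Δθ/dt = -0.375000/1.5 = -0.2500
R = −Δy/(cos θ' − cos θ) = -2.0000
v = R·ω = -2.0000·-0.2500 = 0.5000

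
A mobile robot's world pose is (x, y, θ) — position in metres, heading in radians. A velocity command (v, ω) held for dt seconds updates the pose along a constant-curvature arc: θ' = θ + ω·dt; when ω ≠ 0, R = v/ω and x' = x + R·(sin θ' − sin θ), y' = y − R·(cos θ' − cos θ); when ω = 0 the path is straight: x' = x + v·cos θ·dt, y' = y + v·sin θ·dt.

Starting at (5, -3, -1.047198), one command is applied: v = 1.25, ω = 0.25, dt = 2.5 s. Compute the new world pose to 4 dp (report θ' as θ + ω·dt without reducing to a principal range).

(7.2813, -5.0610, -0.4222)

θ' = -1.0472 + 0.25·2.5 = -0.4222
R = v/ω = 1.25/0.25 = 5.0000
x' = 5 + 5.0000·(sin -0.4222 − sin -1.0472) = 7.2813
y' = -3 − 5.0000·(cos -0.4222 − cos -1.0472) = -5.0610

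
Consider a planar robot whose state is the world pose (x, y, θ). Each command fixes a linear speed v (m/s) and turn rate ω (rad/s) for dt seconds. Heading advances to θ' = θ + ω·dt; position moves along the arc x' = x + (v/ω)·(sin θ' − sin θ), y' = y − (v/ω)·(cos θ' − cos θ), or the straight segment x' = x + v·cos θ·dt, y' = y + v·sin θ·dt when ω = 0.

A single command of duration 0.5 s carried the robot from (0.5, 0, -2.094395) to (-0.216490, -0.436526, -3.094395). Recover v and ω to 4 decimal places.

Δθ = -3.094395 − -2.094395 = -1.000000
ω = Δθ/dt = -1.000000/0.5 = -2.0000
R = Δx/(sin θ' − sin θ) = -0.8750
v = R·ω = -0.8750·-2.0000 = 1.7500

v = 1.7500, ω = -2.0000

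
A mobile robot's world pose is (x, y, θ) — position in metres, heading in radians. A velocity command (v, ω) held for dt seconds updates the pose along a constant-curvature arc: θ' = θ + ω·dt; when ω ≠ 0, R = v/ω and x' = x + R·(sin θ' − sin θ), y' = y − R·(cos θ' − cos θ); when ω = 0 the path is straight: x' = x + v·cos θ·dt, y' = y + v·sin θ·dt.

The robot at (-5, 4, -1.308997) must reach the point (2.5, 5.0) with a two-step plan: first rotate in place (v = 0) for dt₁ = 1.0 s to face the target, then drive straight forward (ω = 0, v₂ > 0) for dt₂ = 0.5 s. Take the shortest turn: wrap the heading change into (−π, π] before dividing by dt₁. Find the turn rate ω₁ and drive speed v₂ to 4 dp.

ω₁ = 1.4415, v₂ = 15.1327

heading to target = atan2(5−4, 2.5−-5) = 0.1326
Δθ = wrap(0.1326 − -1.3090) = 1.4415; ω₁ = Δθ/dt₁ = 1.4415
distance = √((2.5−-5)² + (5−4)²) = 7.5664; v₂ = distance/dt₂ = 15.1327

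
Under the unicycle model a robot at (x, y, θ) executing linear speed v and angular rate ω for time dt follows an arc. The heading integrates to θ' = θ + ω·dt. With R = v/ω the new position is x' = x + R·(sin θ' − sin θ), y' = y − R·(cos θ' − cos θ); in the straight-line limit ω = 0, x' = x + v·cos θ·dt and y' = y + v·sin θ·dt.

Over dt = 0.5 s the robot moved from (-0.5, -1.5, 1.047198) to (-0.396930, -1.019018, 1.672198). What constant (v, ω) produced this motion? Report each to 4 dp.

v = 1.0000, ω = 1.2500

Δθ = 1.672198 − 1.047198 = 0.625000
ω = Δθ/dt = 0.625000/0.5 = 1.2500
R = −Δy/(cos θ' − cos θ) = 0.8000
v = R·ω = 0.8000·1.2500 = 1.0000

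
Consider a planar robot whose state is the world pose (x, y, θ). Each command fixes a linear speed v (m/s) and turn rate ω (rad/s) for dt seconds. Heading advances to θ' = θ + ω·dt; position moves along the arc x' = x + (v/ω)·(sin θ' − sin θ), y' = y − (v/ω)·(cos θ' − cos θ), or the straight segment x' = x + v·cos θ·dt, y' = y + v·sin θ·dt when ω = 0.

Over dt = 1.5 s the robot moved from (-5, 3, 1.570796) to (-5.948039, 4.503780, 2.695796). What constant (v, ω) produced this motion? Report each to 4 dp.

Δθ = 2.695796 − 1.570796 = 1.125000
ω = Δθ/dt = 1.125000/1.5 = 0.7500
R = −Δy/(cos θ' − cos θ) = 1.6667
v = R·ω = 1.6667·0.7500 = 1.2500

v = 1.2500, ω = 0.7500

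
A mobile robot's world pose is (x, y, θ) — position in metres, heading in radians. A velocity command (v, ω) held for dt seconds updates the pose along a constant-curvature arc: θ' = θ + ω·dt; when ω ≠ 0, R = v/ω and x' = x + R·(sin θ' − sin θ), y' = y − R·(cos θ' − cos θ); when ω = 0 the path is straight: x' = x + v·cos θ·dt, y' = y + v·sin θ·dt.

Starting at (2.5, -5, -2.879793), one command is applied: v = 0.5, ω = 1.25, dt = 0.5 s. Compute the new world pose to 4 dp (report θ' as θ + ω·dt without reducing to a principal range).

(2.2935, -5.1336, -2.2548)

θ' = -2.8798 + 1.25·0.5 = -2.2548
R = v/ω = 0.5/1.25 = 0.4000
x' = 2.5 + 0.4000·(sin -2.2548 − sin -2.8798) = 2.2935
y' = -5 − 0.4000·(cos -2.2548 − cos -2.8798) = -5.1336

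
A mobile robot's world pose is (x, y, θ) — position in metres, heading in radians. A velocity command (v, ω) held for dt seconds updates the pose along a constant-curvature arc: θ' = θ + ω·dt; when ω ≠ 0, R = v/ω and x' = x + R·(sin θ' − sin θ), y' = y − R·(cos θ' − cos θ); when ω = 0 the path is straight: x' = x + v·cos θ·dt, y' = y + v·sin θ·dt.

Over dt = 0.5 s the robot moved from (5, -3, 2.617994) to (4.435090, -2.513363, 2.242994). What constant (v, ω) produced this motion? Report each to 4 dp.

Δθ = 2.242994 − 2.617994 = -0.375000
ω = Δθ/dt = -0.375000/0.5 = -0.7500
R = Δx/(sin θ' − sin θ) = -2.0000
v = R·ω = -2.0000·-0.7500 = 1.5000

v = 1.5000, ω = -0.7500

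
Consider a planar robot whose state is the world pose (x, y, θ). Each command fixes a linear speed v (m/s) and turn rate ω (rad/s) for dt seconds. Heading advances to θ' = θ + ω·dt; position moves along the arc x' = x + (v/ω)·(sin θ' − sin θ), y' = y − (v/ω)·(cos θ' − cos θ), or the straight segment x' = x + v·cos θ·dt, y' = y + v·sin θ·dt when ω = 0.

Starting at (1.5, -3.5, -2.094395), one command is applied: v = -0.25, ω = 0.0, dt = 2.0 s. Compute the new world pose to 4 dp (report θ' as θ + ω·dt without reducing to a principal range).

(1.7500, -3.0670, -2.0944)

θ' = -2.0944 + 0.0·2.0 = -2.0944
ω = 0 → straight: x' = 1.5 + -0.25·cos(-2.0944)·2.0 = 1.7500
y' = -3.5 + -0.25·sin(-2.0944)·2.0 = -3.0670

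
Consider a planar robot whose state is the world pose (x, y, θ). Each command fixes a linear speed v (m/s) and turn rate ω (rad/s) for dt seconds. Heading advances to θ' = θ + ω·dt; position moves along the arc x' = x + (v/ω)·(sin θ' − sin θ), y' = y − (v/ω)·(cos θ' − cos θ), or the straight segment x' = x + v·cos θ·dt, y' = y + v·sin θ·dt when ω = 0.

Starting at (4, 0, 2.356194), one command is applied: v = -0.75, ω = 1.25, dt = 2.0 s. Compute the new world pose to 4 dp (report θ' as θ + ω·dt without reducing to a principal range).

(5.0181, 0.5102, 4.8562)

θ' = 2.3562 + 1.25·2.0 = 4.8562
R = v/ω = -0.75/1.25 = -0.6000
x' = 4 + -0.6000·(sin 4.8562 − sin 2.3562) = 5.0181
y' = 0 − -0.6000·(cos 4.8562 − cos 2.3562) = 0.5102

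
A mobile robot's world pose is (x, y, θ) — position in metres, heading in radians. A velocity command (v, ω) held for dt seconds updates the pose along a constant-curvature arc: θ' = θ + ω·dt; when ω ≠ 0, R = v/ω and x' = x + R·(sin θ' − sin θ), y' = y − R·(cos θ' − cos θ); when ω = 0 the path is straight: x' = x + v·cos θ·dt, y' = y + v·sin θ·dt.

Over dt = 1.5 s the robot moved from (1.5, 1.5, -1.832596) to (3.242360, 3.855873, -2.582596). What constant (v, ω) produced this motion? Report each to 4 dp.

v = -2.0000, ω = -0.5000

Δθ = -2.582596 − -1.832596 = -0.750000
ω = Δθ/dt = -0.750000/1.5 = -0.5000
R = −Δy/(cos θ' − cos θ) = 4.0000
v = R·ω = 4.0000·-0.5000 = -2.0000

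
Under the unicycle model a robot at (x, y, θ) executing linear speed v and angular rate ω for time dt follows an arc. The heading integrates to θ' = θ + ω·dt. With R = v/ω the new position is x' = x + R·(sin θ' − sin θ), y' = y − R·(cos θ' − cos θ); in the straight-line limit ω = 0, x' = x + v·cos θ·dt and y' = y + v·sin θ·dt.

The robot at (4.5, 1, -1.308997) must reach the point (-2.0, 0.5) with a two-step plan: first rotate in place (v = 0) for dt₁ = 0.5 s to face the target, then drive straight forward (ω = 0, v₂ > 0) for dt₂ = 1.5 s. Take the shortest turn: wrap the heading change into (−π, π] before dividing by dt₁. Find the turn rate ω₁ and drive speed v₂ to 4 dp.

ω₁ = -3.5116, v₂ = 4.3461

heading to target = atan2(0.5−1, -2−4.5) = -3.0648
Δθ = wrap(-3.0648 − -1.3090) = -1.7558; ω₁ = Δθ/dt₁ = -3.5116
distance = √((-2−4.5)² + (0.5−1)²) = 6.5192; v₂ = distance/dt₂ = 4.3461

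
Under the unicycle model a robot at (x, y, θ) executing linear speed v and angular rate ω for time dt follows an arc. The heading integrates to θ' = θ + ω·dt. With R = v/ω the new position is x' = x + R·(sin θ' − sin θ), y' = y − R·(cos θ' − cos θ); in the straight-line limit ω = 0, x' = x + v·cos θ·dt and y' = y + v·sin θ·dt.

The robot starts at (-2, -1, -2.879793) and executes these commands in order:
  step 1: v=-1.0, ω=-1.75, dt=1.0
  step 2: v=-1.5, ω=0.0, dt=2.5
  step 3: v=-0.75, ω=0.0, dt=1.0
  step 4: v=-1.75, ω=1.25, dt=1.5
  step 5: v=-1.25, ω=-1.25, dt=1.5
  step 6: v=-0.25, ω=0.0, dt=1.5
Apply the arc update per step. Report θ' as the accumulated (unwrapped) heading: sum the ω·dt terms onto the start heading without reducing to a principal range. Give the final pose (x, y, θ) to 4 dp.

step 1: θ'=-4.6298 (R=0.5714) → pose (-1.2826, -1.5048, -4.6298)
step 2: θ'=-4.6298 (straight) → pose (-0.9732, -5.2420, -4.6298)
step 3: θ'=-4.6298 (straight) → pose (-0.9114, -5.9895, -4.6298)
step 4: θ'=-2.7548 (R=-1.4000) → pose (1.0120, -7.1705, -2.7548)
step 5: θ'=-4.6298 (R=1.0000) → pose (2.3858, -8.0142, -4.6298)
step 6: θ'=-4.6298 (straight) → pose (2.4167, -8.3879, -4.6298)

(2.4167, -8.3879, -4.6298)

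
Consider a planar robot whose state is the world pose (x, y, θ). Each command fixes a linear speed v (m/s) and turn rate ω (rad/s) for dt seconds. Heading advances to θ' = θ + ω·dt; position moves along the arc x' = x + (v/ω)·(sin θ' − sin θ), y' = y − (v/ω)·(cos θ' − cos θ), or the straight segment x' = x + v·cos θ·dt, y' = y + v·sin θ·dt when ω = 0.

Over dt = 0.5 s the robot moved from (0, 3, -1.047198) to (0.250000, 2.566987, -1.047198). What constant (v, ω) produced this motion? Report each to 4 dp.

v = 1.0000, ω = 0.0000

Δθ = -1.047198 − -1.047198 = 0.000000
ω = Δθ/dt = 0.000000/0.5 = 0.0000
ω = 0 → v = (Δx·cos θ + Δy·sin θ)/dt = 1.0000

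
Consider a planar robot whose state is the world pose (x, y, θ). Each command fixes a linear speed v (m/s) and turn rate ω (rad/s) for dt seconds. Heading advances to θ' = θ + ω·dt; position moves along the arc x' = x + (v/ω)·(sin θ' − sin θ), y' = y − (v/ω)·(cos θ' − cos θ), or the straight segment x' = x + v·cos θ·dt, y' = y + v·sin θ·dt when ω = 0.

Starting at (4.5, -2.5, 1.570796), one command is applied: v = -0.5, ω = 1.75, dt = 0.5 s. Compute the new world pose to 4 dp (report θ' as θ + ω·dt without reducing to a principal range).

θ' = 1.5708 + 1.75·0.5 = 2.4458
R = v/ω = -0.5/1.75 = -0.2857
x' = 4.5 + -0.2857·(sin 2.4458 − sin 1.5708) = 4.6026
y' = -2.5 − -0.2857·(cos 2.4458 − cos 1.5708) = -2.7193

(4.6026, -2.7193, 2.4458)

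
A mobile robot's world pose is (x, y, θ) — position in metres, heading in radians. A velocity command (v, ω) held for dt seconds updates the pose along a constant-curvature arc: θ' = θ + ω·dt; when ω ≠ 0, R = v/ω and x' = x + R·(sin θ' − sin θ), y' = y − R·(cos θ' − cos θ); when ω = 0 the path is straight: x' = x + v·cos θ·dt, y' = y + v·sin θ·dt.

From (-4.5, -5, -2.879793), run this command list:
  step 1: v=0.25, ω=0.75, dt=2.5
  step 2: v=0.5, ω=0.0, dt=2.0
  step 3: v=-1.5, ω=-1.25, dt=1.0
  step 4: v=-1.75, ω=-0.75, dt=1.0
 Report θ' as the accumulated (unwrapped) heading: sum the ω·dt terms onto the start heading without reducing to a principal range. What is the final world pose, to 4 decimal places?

(-2.5858, -4.1059, -3.0048)

step 1: θ'=-1.0048 (R=0.3333) → pose (-4.6951, -5.5007, -1.0048)
step 2: θ'=-1.0048 (straight) → pose (-4.1588, -6.3448, -1.0048)
step 3: θ'=-2.2548 (R=1.2000) → pose (-4.0760, -4.9430, -2.2548)
step 4: θ'=-3.0048 (R=2.3333) → pose (-2.5858, -4.1059, -3.0048)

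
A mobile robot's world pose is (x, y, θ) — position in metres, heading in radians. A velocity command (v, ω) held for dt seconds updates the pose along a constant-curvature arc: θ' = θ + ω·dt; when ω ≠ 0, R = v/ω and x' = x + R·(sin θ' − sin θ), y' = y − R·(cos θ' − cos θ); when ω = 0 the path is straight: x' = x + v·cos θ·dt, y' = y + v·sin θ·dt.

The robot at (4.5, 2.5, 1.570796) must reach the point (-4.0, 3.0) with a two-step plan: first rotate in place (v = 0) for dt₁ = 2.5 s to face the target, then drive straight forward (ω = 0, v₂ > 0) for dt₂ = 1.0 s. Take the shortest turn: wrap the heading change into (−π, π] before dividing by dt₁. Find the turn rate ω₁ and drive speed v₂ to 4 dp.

heading to target = atan2(3−2.5, -4−4.5) = 3.0828
Δθ = wrap(3.0828 − 1.5708) = 1.5120; ω₁ = Δθ/dt₁ = 0.6048
distance = √((-4−4.5)² + (3−2.5)²) = 8.5147; v₂ = distance/dt₂ = 8.5147

ω₁ = 0.6048, v₂ = 8.5147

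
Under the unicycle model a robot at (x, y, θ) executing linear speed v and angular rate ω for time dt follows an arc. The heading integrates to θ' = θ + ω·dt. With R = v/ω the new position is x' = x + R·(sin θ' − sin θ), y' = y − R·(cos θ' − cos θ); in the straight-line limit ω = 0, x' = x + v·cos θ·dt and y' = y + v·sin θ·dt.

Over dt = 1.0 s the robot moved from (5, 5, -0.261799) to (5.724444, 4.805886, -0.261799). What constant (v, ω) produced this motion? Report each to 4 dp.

Δθ = -0.261799 − -0.261799 = 0.000000
ω = Δθ/dt = 0.000000/1.0 = 0.0000
ω = 0 → v = (Δx·cos θ + Δy·sin θ)/dt = 0.7500

v = 0.7500, ω = 0.0000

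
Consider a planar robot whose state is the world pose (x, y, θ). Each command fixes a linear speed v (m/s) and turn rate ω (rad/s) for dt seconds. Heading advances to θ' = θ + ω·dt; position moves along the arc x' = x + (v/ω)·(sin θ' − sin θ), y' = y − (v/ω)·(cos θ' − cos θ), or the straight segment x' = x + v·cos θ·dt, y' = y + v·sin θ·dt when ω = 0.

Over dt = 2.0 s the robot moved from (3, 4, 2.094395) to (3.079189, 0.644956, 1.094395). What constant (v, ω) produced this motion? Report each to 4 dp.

Δθ = 1.094395 − 2.094395 = -1.000000
ω = Δθ/dt = -1.000000/2.0 = -0.5000
R = −Δy/(cos θ' − cos θ) = 3.5000
v = R·ω = 3.5000·-0.5000 = -1.7500

v = -1.7500, ω = -0.5000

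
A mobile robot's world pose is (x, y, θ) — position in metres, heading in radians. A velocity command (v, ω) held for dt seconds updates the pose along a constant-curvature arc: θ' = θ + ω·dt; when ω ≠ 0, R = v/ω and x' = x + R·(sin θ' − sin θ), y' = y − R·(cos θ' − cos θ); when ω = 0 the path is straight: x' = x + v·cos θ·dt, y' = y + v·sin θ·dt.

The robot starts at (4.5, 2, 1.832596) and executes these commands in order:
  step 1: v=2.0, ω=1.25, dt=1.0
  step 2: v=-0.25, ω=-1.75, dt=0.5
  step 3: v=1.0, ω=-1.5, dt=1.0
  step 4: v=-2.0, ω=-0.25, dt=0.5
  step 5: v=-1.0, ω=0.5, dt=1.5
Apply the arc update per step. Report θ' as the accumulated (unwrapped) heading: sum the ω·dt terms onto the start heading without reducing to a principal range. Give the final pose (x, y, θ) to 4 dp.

(1.6163, 2.2294, 1.3326)

step 1: θ'=3.0826 (R=1.6000) → pose (3.0489, 3.1831, 3.0826)
step 2: θ'=2.2076 (R=0.1429) → pose (3.1553, 3.1254, 2.2076)
step 3: θ'=0.7076 (R=-0.6667) → pose (3.2580, 4.0285, 0.7076)
step 4: θ'=0.5826 (R=8.0000) → pose (2.4594, 3.4276, 0.5826)
step 5: θ'=1.3326 (R=-2.0000) → pose (1.6163, 2.2294, 1.3326)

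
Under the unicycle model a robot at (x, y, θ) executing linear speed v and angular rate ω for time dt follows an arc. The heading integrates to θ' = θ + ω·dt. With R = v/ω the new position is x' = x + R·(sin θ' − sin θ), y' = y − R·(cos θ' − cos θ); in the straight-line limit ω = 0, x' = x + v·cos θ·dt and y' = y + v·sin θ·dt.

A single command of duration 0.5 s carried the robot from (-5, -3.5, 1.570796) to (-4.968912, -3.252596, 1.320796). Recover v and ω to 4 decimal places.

Δθ = 1.320796 − 1.570796 = -0.250000
ω = Δθ/dt = -0.250000/0.5 = -0.5000
R = −Δy/(cos θ' − cos θ) = -1.0000
v = R·ω = -1.0000·-0.5000 = 0.5000

v = 0.5000, ω = -0.5000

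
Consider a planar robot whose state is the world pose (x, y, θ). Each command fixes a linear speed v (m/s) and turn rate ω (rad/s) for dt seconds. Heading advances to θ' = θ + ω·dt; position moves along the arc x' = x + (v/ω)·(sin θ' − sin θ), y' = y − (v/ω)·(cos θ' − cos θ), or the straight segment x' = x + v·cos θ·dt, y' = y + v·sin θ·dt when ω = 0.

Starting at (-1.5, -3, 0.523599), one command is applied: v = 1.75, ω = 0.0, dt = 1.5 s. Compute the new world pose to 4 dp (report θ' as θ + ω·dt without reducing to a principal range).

θ' = 0.5236 + 0.0·1.5 = 0.5236
ω = 0 → straight: x' = -1.5 + 1.75·cos(0.5236)·1.5 = 0.7733
y' = -3 + 1.75·sin(0.5236)·1.5 = -1.6875

(0.7733, -1.6875, 0.5236)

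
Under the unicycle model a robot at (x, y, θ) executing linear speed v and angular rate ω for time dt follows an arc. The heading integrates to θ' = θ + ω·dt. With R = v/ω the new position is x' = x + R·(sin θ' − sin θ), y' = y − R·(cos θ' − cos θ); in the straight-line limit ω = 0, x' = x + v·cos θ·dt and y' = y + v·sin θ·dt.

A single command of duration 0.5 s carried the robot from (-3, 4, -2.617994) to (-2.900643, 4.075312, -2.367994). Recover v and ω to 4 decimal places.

v = -0.2500, ω = 0.5000

Δθ = -2.367994 − -2.617994 = 0.250000
ω = Δθ/dt = 0.250000/0.5 = 0.5000
R = Δx/(sin θ' − sin θ) = -0.5000
v = R·ω = -0.5000·0.5000 = -0.2500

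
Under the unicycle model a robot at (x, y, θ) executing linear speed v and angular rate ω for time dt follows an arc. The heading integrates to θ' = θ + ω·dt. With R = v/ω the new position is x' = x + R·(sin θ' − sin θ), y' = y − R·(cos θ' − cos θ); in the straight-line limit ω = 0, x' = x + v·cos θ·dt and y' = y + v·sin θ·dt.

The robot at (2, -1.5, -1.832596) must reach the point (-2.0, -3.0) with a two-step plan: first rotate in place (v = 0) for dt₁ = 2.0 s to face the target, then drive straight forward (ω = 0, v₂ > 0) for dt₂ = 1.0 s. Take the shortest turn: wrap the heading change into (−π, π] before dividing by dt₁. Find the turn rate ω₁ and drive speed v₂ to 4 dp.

ω₁ = -0.4751, v₂ = 4.2720

heading to target = atan2(-3−-1.5, -2−2) = -2.7828
Δθ = wrap(-2.7828 − -1.8326) = -0.9502; ω₁ = Δθ/dt₁ = -0.4751
distance = √((-2−2)² + (-3−-1.5)²) = 4.2720; v₂ = distance/dt₂ = 4.2720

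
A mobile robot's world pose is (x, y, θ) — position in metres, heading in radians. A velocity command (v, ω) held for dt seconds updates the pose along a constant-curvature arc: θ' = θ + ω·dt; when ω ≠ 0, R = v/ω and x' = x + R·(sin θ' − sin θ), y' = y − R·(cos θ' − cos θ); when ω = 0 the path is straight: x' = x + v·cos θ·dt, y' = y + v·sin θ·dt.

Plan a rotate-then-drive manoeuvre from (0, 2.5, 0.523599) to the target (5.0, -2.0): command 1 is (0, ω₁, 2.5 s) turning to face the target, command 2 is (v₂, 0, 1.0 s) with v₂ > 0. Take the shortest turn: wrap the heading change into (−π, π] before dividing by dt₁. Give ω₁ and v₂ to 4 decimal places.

ω₁ = -0.5026, v₂ = 6.7268

heading to target = atan2(-2−2.5, 5−0) = -0.7328
Δθ = wrap(-0.7328 − 0.5236) = -1.2564; ω₁ = Δθ/dt₁ = -0.5026
distance = √((5−0)² + (-2−2.5)²) = 6.7268; v₂ = distance/dt₂ = 6.7268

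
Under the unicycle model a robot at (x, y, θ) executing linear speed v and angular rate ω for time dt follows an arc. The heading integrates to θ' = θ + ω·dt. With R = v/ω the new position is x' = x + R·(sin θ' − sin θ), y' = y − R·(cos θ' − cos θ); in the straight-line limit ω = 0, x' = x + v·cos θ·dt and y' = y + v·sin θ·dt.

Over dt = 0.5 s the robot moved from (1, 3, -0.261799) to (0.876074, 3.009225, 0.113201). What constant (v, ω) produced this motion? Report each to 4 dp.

v = -0.2500, ω = 0.7500

Δθ = 0.113201 − -0.261799 = 0.375000
ω = Δθ/dt = 0.375000/0.5 = 0.7500
R = Δx/(sin θ' − sin θ) = -0.3333
v = R·ω = -0.3333·0.7500 = -0.2500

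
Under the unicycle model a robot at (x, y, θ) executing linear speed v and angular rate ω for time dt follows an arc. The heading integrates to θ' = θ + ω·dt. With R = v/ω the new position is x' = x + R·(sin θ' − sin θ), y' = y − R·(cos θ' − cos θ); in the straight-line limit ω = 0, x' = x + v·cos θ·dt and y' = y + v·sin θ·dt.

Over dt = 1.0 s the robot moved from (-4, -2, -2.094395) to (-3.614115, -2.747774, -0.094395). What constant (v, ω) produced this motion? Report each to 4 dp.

v = 1.0000, ω = 2.0000

Δθ = -0.094395 − -2.094395 = 2.000000
ω = Δθ/dt = 2.000000/1.0 = 2.0000
R = −Δy/(cos θ' − cos θ) = 0.5000
v = R·ω = 0.5000·2.0000 = 1.0000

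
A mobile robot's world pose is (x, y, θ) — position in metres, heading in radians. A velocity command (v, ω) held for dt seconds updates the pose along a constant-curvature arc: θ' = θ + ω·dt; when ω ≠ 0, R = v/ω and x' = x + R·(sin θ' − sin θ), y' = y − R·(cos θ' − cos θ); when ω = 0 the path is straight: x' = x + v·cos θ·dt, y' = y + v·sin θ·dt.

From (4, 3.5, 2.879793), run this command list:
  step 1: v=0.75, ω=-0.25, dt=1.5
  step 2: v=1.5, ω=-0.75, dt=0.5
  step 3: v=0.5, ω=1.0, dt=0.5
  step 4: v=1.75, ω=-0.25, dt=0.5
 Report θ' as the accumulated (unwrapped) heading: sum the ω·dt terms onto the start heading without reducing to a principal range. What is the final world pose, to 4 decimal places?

step 1: θ'=2.5048 (R=-3.0000) → pose (2.9926, 3.9858, 2.5048)
step 2: θ'=2.1298 (R=-2.0000) → pose (2.4863, 4.5331, 2.1298)
step 3: θ'=2.6298 (R=0.5000) → pose (2.3072, 4.7039, 2.6298)
step 4: θ'=2.5048 (R=-7.0000) → pose (1.5731, 5.1789, 2.5048)

(1.5731, 5.1789, 2.5048)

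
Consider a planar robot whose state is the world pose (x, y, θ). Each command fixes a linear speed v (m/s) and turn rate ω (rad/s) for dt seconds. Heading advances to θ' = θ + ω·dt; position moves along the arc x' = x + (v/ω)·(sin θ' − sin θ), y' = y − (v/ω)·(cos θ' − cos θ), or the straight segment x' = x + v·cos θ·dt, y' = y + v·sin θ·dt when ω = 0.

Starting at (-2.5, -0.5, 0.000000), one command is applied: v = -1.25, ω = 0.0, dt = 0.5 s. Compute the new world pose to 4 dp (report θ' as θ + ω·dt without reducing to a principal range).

(-3.1250, -0.5000, 0.0000)

θ' = 0.0000 + 0.0·0.5 = 0.0000
ω = 0 → straight: x' = -2.5 + -1.25·cos(0.0000)·0.5 = -3.1250
y' = -0.5 + -1.25·sin(0.0000)·0.5 = -0.5000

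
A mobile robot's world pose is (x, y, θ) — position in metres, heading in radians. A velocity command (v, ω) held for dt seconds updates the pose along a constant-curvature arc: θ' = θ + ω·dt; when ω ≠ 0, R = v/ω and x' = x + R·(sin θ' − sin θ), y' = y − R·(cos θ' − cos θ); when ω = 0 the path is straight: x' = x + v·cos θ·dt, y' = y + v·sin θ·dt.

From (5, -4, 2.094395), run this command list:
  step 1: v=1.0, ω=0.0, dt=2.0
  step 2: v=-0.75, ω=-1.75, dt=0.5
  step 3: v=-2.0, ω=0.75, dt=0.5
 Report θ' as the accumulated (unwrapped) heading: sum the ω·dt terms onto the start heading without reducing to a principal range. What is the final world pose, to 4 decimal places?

step 1: θ'=2.0944 (straight) → pose (4.0000, -2.2679, 2.0944)
step 2: θ'=1.2194 (R=0.4286) → pose (4.0312, -2.6298, 1.2194)
step 3: θ'=1.5944 (R=-2.6667) → pose (3.8690, -3.6106, 1.5944)

(3.8690, -3.6106, 1.5944)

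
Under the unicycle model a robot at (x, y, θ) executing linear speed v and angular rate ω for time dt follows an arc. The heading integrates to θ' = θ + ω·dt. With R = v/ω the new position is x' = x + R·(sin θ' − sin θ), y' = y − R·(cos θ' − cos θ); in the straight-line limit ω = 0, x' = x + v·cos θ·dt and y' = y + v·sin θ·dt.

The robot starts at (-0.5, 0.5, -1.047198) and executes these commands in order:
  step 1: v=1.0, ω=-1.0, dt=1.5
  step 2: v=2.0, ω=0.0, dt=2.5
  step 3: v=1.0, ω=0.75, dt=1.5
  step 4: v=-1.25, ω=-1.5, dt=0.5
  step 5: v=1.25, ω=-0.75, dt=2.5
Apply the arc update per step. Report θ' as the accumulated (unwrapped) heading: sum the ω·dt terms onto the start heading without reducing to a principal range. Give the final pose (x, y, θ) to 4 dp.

step 1: θ'=-2.5472 (R=-1.0000) → pose (-0.8060, -0.8285, -2.5472)
step 2: θ'=-2.5472 (straight) → pose (-4.9485, -3.6285, -2.5472)
step 3: θ'=-1.4222 (R=1.3333) → pose (-5.5204, -4.9306, -1.4222)
step 4: θ'=-2.1722 (R=0.8333) → pose (-5.3834, -4.3357, -2.1722)
step 5: θ'=-4.0472 (R=-1.6667) → pose (-8.0690, -4.4214, -4.0472)

(-8.0690, -4.4214, -4.0472)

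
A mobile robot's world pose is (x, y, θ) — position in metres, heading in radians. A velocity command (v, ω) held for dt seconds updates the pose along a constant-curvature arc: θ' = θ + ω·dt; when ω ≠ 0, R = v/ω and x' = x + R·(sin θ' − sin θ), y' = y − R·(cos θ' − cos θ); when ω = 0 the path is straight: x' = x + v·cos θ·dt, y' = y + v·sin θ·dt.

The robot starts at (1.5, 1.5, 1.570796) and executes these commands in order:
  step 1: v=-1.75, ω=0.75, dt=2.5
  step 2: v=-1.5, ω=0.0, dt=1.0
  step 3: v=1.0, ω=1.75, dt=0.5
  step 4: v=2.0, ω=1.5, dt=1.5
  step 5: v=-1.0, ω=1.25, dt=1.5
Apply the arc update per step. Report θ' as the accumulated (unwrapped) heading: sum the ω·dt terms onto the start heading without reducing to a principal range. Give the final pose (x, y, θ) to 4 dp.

step 1: θ'=3.4458 (R=-2.3333) → pose (4.5322, -0.7262, 3.4458)
step 2: θ'=3.4458 (straight) → pose (5.9634, -0.2769, 3.4458)
step 3: θ'=4.3208 (R=0.5714) → pose (5.6064, -0.6040, 4.3208)
step 4: θ'=6.5708 (R=1.3333) → pose (7.2170, -2.3914, 6.5708)
step 5: θ'=8.4458 (R=-0.8000) → pose (6.7800, -3.6049, 8.4458)

(6.7800, -3.6049, 8.4458)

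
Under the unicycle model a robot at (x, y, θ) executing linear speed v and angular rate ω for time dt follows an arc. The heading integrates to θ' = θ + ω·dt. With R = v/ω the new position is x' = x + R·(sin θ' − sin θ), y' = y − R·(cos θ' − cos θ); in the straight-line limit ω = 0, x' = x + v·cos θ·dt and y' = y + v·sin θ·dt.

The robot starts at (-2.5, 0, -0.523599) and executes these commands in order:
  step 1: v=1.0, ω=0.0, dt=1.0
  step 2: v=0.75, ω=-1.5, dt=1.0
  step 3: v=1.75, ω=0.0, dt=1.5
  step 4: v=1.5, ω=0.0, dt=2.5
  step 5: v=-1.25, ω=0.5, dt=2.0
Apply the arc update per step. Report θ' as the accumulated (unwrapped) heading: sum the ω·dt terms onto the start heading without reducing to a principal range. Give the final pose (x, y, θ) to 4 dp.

(-4.3364, -4.4899, -1.0236)

step 1: θ'=-0.5236 (straight) → pose (-1.6340, -0.5000, -0.5236)
step 2: θ'=-2.0236 (R=-0.5000) → pose (-1.4344, -1.1518, -2.0236)
step 3: θ'=-2.0236 (straight) → pose (-2.5828, -3.5122, -2.0236)
step 4: θ'=-2.0236 (straight) → pose (-4.2233, -6.8843, -2.0236)
step 5: θ'=-1.0236 (R=-2.5000) → pose (-4.3364, -4.4899, -1.0236)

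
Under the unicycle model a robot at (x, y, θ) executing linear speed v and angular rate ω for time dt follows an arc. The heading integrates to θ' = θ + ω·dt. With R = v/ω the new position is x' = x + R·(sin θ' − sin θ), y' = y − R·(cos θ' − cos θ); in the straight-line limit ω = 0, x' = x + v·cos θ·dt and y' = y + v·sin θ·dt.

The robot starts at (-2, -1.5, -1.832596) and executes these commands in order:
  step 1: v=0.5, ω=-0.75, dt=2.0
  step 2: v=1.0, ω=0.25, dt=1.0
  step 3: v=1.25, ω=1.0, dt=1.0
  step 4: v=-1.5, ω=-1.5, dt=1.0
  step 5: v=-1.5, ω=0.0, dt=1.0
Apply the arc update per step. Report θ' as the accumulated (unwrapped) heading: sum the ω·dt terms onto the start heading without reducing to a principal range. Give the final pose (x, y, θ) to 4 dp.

(-2.1267, -2.7775, -3.5826)

step 1: θ'=-3.3326 (R=-0.6667) → pose (-2.7705, -1.9820, -3.3326)
step 2: θ'=-3.0826 (R=4.0000) → pose (-3.7657, -1.9162, -3.0826)
step 3: θ'=-2.0826 (R=1.2500) → pose (-4.7819, -2.5519, -2.0826)
step 4: θ'=-3.5826 (R=1.0000) → pose (-3.4832, -2.1373, -3.5826)
step 5: θ'=-3.5826 (straight) → pose (-2.1267, -2.7775, -3.5826)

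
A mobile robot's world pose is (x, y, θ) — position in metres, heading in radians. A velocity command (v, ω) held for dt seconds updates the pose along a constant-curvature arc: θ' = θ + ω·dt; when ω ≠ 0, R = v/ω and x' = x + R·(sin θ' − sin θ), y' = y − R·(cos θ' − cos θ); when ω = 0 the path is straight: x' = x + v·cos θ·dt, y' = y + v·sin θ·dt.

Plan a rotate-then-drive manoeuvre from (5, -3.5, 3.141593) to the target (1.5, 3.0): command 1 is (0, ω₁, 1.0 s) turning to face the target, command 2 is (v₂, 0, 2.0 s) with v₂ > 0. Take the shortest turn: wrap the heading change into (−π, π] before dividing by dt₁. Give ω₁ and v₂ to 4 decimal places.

ω₁ = -1.0769, v₂ = 3.6912

heading to target = atan2(3−-3.5, 1.5−5) = 2.0647
Δθ = wrap(2.0647 − 3.1416) = -1.0769; ω₁ = Δθ/dt₁ = -1.0769
distance = √((1.5−5)² + (3−-3.5)²) = 7.3824; v₂ = distance/dt₂ = 3.6912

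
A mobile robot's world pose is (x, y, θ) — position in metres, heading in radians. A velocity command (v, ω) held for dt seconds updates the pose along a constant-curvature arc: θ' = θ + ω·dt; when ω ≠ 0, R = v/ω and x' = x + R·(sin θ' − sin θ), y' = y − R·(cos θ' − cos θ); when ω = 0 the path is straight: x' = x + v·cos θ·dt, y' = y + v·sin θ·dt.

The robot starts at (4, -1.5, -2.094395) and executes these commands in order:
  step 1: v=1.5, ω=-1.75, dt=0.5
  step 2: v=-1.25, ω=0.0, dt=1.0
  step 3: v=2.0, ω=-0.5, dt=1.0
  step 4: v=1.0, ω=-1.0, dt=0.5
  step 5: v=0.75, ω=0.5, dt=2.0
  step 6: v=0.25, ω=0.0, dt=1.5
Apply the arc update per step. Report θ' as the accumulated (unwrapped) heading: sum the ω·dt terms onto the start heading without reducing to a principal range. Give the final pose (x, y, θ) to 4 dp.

step 1: θ'=-2.9694 (R=-0.8571) → pose (3.4046, -1.9159, -2.9694)
step 2: θ'=-2.9694 (straight) → pose (4.6361, -1.7017, -2.9694)
step 3: θ'=-3.4694 (R=-4.0000) → pose (2.6628, -1.5479, -3.4694)
step 4: θ'=-3.9694 (R=-1.0000) → pose (2.2483, -1.2776, -3.9694)
step 5: θ'=-2.9694 (R=1.5000) → pose (0.8867, -0.8145, -2.9694)
step 6: θ'=-2.9694 (straight) → pose (0.5172, -0.8788, -2.9694)

(0.5172, -0.8788, -2.9694)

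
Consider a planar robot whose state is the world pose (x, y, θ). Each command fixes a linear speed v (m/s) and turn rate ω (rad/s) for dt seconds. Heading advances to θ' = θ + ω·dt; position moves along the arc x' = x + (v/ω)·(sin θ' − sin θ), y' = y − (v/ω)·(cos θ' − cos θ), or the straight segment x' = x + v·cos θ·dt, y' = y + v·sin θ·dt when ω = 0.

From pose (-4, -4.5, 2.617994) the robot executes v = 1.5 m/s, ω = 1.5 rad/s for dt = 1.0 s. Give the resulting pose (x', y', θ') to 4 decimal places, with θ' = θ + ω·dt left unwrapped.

θ' = 2.6180 + 1.5·1.0 = 4.1180
R = v/ω = 1.5/1.5 = 1.0000
x' = -4 + 1.0000·(sin 4.1180 − sin 2.6180) = -5.3285
y' = -4.5 − 1.0000·(cos 4.1180 − cos 2.6180) = -4.8060

(-5.3285, -4.8060, 4.1180)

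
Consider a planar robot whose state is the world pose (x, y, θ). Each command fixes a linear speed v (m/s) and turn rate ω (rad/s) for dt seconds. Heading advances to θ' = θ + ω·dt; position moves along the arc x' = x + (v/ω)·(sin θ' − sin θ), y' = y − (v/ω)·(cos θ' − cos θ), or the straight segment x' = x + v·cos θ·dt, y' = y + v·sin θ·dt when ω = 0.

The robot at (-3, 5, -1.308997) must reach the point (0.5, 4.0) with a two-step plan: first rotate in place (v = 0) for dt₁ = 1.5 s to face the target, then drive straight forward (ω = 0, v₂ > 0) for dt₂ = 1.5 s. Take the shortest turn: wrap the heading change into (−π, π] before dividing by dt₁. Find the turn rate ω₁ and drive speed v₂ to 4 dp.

heading to target = atan2(4−5, 0.5−-3) = -0.2783
Δθ = wrap(-0.2783 − -1.3090) = 1.0307; ω₁ = Δθ/dt₁ = 0.6871
distance = √((0.5−-3)² + (4−5)²) = 3.6401; v₂ = distance/dt₂ = 2.4267

ω₁ = 0.6871, v₂ = 2.4267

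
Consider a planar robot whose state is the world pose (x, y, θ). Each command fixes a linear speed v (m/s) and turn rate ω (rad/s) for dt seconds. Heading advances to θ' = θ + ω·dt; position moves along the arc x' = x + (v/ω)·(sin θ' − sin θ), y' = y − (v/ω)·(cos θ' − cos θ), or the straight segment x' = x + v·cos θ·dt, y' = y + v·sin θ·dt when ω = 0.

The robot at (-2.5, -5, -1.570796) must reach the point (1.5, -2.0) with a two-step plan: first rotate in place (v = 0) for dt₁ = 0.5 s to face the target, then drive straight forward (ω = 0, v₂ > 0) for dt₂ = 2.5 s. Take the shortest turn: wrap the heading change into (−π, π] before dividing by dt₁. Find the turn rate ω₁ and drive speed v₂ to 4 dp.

ω₁ = 4.4286, v₂ = 2.0000

heading to target = atan2(-2−-5, 1.5−-2.5) = 0.6435
Δθ = wrap(0.6435 − -1.5708) = 2.2143; ω₁ = Δθ/dt₁ = 4.4286
distance = √((1.5−-2.5)² + (-2−-5)²) = 5.0000; v₂ = distance/dt₂ = 2.0000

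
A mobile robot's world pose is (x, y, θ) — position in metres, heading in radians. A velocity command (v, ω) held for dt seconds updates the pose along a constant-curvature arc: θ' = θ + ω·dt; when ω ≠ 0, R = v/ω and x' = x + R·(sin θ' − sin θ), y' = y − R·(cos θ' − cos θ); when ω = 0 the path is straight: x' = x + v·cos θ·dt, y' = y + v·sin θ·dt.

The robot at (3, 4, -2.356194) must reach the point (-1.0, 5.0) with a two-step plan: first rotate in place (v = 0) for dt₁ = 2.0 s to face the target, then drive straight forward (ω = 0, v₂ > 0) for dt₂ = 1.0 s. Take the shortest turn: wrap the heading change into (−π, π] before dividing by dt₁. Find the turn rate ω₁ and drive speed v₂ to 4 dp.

heading to target = atan2(5−4, -1−3) = 2.8966
Δθ = wrap(2.8966 − -2.3562) = -1.0304; ω₁ = Δθ/dt₁ = -0.5152
distance = √((-1−3)² + (5−4)²) = 4.1231; v₂ = distance/dt₂ = 4.1231

ω₁ = -0.5152, v₂ = 4.1231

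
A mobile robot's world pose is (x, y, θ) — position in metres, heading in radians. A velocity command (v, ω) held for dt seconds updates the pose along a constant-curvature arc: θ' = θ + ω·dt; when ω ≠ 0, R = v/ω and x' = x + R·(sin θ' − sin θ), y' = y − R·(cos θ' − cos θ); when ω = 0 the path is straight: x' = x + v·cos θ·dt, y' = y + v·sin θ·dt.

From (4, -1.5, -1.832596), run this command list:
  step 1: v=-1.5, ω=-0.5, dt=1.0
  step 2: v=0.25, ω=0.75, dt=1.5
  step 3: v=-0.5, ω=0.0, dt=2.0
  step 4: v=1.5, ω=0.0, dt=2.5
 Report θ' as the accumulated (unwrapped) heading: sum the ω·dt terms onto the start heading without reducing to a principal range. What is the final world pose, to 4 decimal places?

(5.6336, -3.1249, -1.2076)

step 1: θ'=-2.3326 (R=3.0000) → pose (4.7270, -0.2058, -2.3326)
step 2: θ'=-1.2076 (R=0.3333) → pose (4.6566, -0.5543, -1.2076)
step 3: θ'=-1.2076 (straight) → pose (4.3013, 0.3805, -1.2076)
step 4: θ'=-1.2076 (straight) → pose (5.6336, -3.1249, -1.2076)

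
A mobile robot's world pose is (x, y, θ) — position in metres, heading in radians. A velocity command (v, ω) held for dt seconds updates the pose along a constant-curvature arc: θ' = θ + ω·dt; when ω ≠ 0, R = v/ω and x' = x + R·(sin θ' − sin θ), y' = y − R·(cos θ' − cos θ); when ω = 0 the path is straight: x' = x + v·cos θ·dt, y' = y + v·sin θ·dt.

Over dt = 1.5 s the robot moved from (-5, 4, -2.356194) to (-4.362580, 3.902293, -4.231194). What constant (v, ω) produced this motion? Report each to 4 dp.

v = -0.5000, ω = -1.2500

Δθ = -4.231194 − -2.356194 = -1.875000
ω = Δθ/dt = -1.875000/1.5 = -1.2500
R = Δx/(sin θ' − sin θ) = 0.4000
v = R·ω = 0.4000·-1.2500 = -0.5000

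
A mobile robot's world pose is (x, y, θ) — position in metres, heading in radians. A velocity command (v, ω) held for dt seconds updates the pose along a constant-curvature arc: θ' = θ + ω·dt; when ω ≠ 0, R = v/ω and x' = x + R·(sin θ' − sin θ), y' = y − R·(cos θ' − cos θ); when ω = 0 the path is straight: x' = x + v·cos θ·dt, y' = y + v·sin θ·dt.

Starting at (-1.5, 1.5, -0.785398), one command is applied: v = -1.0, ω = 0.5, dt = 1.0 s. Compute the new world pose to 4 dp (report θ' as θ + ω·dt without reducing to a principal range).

θ' = -0.7854 + 0.5·1.0 = -0.2854
R = v/ω = -1.0/0.5 = -2.0000
x' = -1.5 + -2.0000·(sin -0.2854 − sin -0.7854) = -2.3511
y' = 1.5 − -2.0000·(cos -0.2854 − cos -0.7854) = 2.0049

(-2.3511, 2.0049, -0.2854)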